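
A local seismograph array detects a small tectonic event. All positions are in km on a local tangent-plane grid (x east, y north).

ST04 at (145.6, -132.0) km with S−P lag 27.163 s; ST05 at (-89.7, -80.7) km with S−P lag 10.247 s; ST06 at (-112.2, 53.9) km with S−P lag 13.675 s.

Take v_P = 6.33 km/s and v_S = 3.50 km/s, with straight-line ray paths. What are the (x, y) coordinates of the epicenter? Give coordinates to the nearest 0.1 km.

-35.9 km east, -21.2 km north

Distance from S−P lag: d = Δt · v_P v_S / (v_P − v_S) = Δt · (6.33·3.50)/(6.33−3.50) ≈ 7.8286·Δt.
So d_ST04 = 212.65, d_ST05 = 80.22, d_ST06 = 107.06 km.
Circle about each station: (x − 145.6)² + (y + 132.0)² = 212.65²; (x + 89.7)² + (y + 80.7)² = 80.22²; (x + 112.2)² + (y − 53.9)² = 107.06².
Subtracting the ST04 equation from the ST05 and ST06 equations removes the quadratic terms:
-470.6 x + 102.6 y = 14719.99
-515.6 x + 371.8 y = 10628.87
Solving the 2×2 system: x ≈ -35.9, y ≈ -21.2 km.
Check against ST04 (with the unrounded x, y): √((x − 145.6)²+(y + 132.0)²) = 212.65 ≈ 212.65 km. ✓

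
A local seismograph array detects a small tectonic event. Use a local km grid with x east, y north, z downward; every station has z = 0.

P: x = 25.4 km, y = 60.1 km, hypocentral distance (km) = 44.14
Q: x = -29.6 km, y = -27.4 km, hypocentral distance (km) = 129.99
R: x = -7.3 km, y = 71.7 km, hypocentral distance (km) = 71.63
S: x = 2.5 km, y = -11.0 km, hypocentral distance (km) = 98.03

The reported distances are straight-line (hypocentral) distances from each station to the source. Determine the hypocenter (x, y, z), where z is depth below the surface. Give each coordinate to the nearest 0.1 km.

x ≈ 57.2 km, y ≈ 64.5 km, depth ≈ 30.3 km

Each station gives a sphere (x−x_i)² + (y−y_i)² + z² = d_i² (stations at z=0).
Subtracting the P sphere from Q and R: z² cancels, leaving linear equations in x and y:
-110.0 x − 175.0 y = -17579.31
-65.4 x + 23.2 y = -2245.51
Solving: x ≈ 57.213, y ≈ 64.491 km (keep extra digits for the depth step; rounded: 57.2, 64.5).
Then from the P sphere: z² = 44.14² − (x − 25.4)² − (y − 60.1)² with x = 57.213, y = 64.491, so z ≈ 30.282 ≈ 30.3 km.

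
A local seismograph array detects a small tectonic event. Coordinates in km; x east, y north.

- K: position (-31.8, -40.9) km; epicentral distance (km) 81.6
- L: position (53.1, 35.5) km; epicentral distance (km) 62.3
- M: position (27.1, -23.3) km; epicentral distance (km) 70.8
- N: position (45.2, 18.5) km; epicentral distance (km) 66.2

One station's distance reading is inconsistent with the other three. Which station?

Solve using three stations at a time. Using K, L, M (subtract circle equations pairwise → linear system) gives (x, y) ≈ (-9.2, 37.5).
Distances from that point to each station vs reported:
  K: calculated 81.6 vs reported 81.6 → residual 0.0 km
  L: calculated 62.3 vs reported 62.3 → residual 0.0 km
  M: calculated 70.8 vs reported 70.8 → residual 0.0 km
  N: calculated 57.6 vs reported 66.2 → residual 8.6 km
K, L, M are mutually consistent (residuals ≈ 0); N is off by 8.6 km.

N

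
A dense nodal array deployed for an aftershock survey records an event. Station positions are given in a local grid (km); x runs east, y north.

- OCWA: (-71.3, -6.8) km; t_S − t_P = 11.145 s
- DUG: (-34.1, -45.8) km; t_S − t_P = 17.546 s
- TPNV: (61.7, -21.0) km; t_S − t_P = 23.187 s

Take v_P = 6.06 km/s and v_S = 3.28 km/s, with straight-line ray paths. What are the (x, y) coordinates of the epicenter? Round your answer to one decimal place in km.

-75.0 km east, 72.8 km north

Distance from S−P lag: d = Δt · v_P v_S / (v_P − v_S) = Δt · (6.06·3.28)/(6.06−3.28) ≈ 7.1499·Δt.
So d_OCWA = 79.69, d_DUG = 125.45, d_TPNV = 165.79 km.
Circle about each station: (x + 71.3)² + (y + 6.8)² = 79.69²; (x + 34.1)² + (y + 45.8)² = 125.45²; (x − 61.7)² + (y + 21.0)² = 165.79².
Subtracting the OCWA equation from the DUG and TPNV equations removes the quadratic terms:
74.4 x − 78.0 y = -11256.69
266.0 x − 28.4 y = -22017.87
Solving the 2×2 system: x ≈ -75.0, y ≈ 72.8 km.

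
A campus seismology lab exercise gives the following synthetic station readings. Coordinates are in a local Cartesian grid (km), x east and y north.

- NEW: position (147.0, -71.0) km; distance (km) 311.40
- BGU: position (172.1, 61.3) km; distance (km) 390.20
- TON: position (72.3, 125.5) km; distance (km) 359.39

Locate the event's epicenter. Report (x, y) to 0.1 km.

(-153.0, -154.5)

Circle about each station: (x − 147.0)² + (y + 71.0)² = 311.40²; (x − 172.1)² + (y − 61.3)² = 390.20²; (x − 72.3)² + (y − 125.5)² = 359.39².
Subtracting the NEW equation from the BGU and TON equations removes the quadratic terms:
50.2 x + 264.6 y = -48559.98
-149.4 x + 393.0 y = -37863.67
Solving the 2×2 system: x ≈ -153.0, y ≈ -154.5 km.
Check against NEW (with the unrounded x, y): √((x − 147.0)²+(y + 71.0)²) = 311.38 ≈ 311.40 km. ✓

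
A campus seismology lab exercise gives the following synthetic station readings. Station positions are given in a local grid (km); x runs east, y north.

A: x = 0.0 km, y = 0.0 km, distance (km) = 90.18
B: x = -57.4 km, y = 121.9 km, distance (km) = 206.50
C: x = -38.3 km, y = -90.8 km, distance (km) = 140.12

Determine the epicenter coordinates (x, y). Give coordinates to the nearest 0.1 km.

Circle about each station: x² + y² = 90.18²; (x + 57.4)² + (y − 121.9)² = 206.50²; (x + 38.3)² + (y + 90.8)² = 140.12².
Subtracting the A equation from the B and C equations removes the quadratic terms:
-114.8 x + 243.8 y = -16355.45
-76.6 x − 181.6 y = -1789.65
Solving the 2×2 system: x ≈ 86.2, y ≈ -26.5 km.

x ≈ 86.2 km, y ≈ -26.5 km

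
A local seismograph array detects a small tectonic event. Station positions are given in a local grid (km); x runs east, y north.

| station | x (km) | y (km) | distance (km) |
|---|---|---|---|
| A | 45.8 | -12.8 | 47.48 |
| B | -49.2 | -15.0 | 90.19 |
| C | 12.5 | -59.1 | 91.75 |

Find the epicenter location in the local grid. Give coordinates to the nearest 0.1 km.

Circle about each station: (x − 45.8)² + (y + 12.8)² = 47.48²; (x + 49.2)² + (y + 15.0)² = 90.19²; (x − 12.5)² + (y + 59.1)² = 91.75².
Subtracting the A equation from the B and C equations removes the quadratic terms:
-190.0 x − 4.4 y = -5495.73
-66.6 x − 92.6 y = -4776.13
Solving the 2×2 system: x ≈ 28.2, y ≈ 31.3 km.

28.2 km east, 31.3 km north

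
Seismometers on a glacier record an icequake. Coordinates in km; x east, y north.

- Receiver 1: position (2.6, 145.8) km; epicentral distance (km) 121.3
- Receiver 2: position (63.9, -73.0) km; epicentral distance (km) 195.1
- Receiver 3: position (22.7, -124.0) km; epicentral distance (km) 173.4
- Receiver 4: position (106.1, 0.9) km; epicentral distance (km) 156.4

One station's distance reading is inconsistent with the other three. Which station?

Receiver 2

Solve using three stations at a time. Using Receiver 1, Receiver 3, Receiver 4 (subtract circle equations pairwise → linear system) gives (x, y) ≈ (-46.5, 34.9).
Distances from that point to each station vs reported:
  Receiver 1: calculated 121.2 vs reported 121.3 → residual 0.1 km
  Receiver 2: calculated 154.4 vs reported 195.1 → residual 40.7 km
  Receiver 3: calculated 173.4 vs reported 173.4 → residual 0.0 km
  Receiver 4: calculated 156.4 vs reported 156.4 → residual 0.0 km
Receiver 1, Receiver 3, Receiver 4 are mutually consistent (residuals ≈ 0); Receiver 2 is off by 40.7 km.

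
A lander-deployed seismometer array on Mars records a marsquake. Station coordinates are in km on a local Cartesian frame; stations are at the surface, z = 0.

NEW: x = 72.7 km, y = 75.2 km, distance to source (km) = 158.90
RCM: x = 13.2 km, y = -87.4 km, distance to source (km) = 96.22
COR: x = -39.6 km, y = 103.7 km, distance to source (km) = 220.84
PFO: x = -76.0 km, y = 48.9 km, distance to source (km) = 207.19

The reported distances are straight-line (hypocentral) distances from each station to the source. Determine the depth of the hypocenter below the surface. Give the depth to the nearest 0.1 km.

65.8 km

Each station gives a sphere (x−x_i)² + (y−y_i)² + z² = d_i² (stations at z=0).
Subtracting the NEW sphere from RCM and COR: z² cancels, leaving linear equations in x and y:
-119.0 x − 325.2 y = 12863.59
-224.6 x + 57.0 y = -22139.58
Solving: x ≈ 81.011, y ≈ -69.200 km (keep extra digits for the depth step; rounded: 81.0, -69.2).
Then from the NEW sphere: z² = 158.90² − (x − 72.7)² − (y − 75.2)² with x = 81.011, y = -69.200, so z ≈ 65.793 ≈ 65.8 km.
Check against PFO (with the unrounded solution): distance 207.19 ≈ 207.19 km. ✓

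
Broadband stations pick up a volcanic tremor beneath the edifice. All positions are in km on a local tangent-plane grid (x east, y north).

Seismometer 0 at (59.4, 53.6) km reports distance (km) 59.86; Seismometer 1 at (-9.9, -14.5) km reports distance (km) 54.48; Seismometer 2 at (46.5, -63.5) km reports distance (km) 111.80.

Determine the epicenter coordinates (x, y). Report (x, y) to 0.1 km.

x ≈ 1.4 km, y ≈ 38.8 km

Circle about each station: (x − 59.4)² + (y − 53.6)² = 59.86²; (x + 9.9)² + (y + 14.5)² = 54.48²; (x − 46.5)² + (y + 63.5)² = 111.80².
Subtracting the Seismometer 0 equation from the Seismometer 1 and Seismometer 2 equations removes the quadratic terms:
-138.6 x − 136.2 y = -5477.91
-25.8 x − 234.2 y = -9122.84
Solving the 2×2 system: x ≈ 1.4, y ≈ 38.8 km.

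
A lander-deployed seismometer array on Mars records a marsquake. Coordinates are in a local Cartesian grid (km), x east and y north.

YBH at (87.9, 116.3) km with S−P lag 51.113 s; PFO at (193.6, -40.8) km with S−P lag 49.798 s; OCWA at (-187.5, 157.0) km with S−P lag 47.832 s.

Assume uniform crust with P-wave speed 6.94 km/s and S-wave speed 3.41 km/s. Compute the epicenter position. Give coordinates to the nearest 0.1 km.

Distance from S−P lag: d = Δt · v_P v_S / (v_P − v_S) = Δt · (6.94·3.41)/(6.94−3.41) ≈ 6.7041·Δt.
So d_YBH = 342.67, d_PFO = 333.85, d_OCWA = 320.67 km.
Circle about each station: (x − 87.9)² + (y − 116.3)² = 342.67²; (x − 193.6)² + (y + 40.8)² = 333.85²; (x + 187.5)² + (y − 157.0)² = 320.67².
Subtracting the YBH equation from the PFO and OCWA equations removes the quadratic terms:
211.4 x − 314.2 y = 23860.41
-550.8 x + 81.4 y = 53146.63
Solving the 2×2 system: x ≈ -119.6, y ≈ -156.4 km.

(-119.6, -156.4)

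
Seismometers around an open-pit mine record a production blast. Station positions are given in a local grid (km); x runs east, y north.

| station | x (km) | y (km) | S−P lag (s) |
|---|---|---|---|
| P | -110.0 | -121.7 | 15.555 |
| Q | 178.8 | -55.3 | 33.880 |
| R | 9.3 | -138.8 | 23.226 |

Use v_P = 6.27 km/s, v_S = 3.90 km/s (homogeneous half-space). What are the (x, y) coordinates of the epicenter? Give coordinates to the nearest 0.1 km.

Distance from S−P lag: d = Δt · v_P v_S / (v_P − v_S) = Δt · (6.27·3.90)/(6.27−3.90) ≈ 10.3177·Δt.
So d_P = 160.49, d_Q = 349.56, d_R = 239.64 km.
Circle about each station: (x + 110.0)² + (y + 121.7)² = 160.49²; (x − 178.8)² + (y + 55.3)² = 349.56²; (x − 9.3)² + (y + 138.8)² = 239.64².
Subtracting pairs of circle equations eliminates x²+y² and gives linear equations (the radical axes):
577.6 x + 132.8 y = -88318.51
238.6 x − 34.2 y = -39229.25
Solving the 2×2 system: x ≈ -160.0, y ≈ 30.8 km.

-160.0 km east, 30.8 km north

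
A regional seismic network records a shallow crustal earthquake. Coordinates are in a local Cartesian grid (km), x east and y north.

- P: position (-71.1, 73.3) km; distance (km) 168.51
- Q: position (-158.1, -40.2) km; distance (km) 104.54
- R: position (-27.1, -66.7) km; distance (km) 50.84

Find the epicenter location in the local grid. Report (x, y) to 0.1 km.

-69.2 km east, -95.2 km north

Circle about each station: (x + 71.1)² + (y − 73.3)² = 168.51²; (x + 158.1)² + (y + 40.2)² = 104.54²; (x + 27.1)² + (y + 66.7)² = 50.84².
Subtracting the P equation from the Q and R equations removes the quadratic terms:
-174.0 x − 227.0 y = 33650.56
88.0 x − 280.0 y = 20566.11
Solving the 2×2 system: x ≈ -69.2, y ≈ -95.2 km.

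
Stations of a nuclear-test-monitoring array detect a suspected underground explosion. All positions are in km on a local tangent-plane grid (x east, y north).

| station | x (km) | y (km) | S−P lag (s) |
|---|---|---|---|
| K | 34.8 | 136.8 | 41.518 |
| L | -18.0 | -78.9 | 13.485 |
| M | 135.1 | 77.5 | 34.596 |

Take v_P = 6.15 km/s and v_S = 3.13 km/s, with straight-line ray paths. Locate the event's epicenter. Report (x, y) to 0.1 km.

Distance from S−P lag: d = Δt · v_P v_S / (v_P − v_S) = Δt · (6.15·3.13)/(6.15−3.13) ≈ 6.3740·Δt.
So d_K = 264.64, d_L = 85.95, d_M = 220.52 km.
Circle about each station: (x − 34.8)² + (y − 136.8)² = 264.64²; (x + 18.0)² + (y + 78.9)² = 85.95²; (x − 135.1)² + (y − 77.5)² = 220.52².
Subtracting the K equation from the L and M equations removes the quadratic terms:
-105.6 x − 431.4 y = 49270.86
200.6 x − 118.6 y = 25738.24
Solving the 2×2 system: x ≈ 53.1, y ≈ -127.2 km.

(53.1, -127.2)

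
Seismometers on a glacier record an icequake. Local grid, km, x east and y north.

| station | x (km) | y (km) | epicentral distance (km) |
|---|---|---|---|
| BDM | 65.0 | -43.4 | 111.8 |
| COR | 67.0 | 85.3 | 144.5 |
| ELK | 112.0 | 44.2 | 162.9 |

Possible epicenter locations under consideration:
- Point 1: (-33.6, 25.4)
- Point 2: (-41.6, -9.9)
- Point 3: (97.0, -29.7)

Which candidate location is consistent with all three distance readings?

Point 2

For each candidate, compare |candidate − station| to the reported distance:
Point 1: residuals BDM 8.4, COR 27.4, ELK 16.1 → max 27.4 km
Point 2: residuals BDM 0.1, COR 0.1, ELK 0.1 → max 0.1 km
Point 3: residuals BDM 77.0, COR 25.7, ELK 87.5 → max 87.5 km
Only Point 2 has all residuals ≈ 0.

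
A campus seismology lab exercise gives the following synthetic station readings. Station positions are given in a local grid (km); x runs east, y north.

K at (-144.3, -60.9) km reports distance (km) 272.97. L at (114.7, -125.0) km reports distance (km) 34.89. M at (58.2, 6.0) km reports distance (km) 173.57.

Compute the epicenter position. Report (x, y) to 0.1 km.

110.2 km east, -159.6 km north

Circle about each station: (x + 144.3)² + (y + 60.9)² = 272.97²; (x − 114.7)² + (y + 125.0)² = 34.89²; (x − 58.2)² + (y − 6.0)² = 173.57².
Subtracting the K equation from the L and M equations removes the quadratic terms:
518.0 x − 128.2 y = 77545.10
405.0 x + 133.8 y = 23278.02
Solving the 2×2 system: x ≈ 110.2, y ≈ -159.6 km.
Check against K (with the unrounded x, y): √((x + 144.3)²+(y + 60.9)²) = 272.97 ≈ 272.97 km. ✓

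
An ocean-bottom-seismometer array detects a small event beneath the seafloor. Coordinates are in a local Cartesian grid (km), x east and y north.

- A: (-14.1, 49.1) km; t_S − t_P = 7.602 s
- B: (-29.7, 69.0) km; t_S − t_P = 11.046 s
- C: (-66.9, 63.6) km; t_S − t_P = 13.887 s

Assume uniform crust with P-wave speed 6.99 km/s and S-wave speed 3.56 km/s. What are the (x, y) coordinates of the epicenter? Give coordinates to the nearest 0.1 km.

Distance from S−P lag: d = Δt · v_P v_S / (v_P − v_S) = Δt · (6.99·3.56)/(6.99−3.56) ≈ 7.2549·Δt.
So d_A = 55.15, d_B = 80.14, d_C = 100.75 km.
Circle about each station: (x + 14.1)² + (y − 49.1)² = 55.15²; (x + 29.7)² + (y − 69.0)² = 80.14²; (x + 66.9)² + (y − 63.6)² = 100.75².
Subtracting the A equation from the B and C equations removes the quadratic terms:
-31.2 x + 39.8 y = -347.43
-105.6 x + 29.0 y = -1198.09
Solving the 2×2 system: x ≈ 11.4, y ≈ 0.2 km.

11.4 km east, 0.2 km north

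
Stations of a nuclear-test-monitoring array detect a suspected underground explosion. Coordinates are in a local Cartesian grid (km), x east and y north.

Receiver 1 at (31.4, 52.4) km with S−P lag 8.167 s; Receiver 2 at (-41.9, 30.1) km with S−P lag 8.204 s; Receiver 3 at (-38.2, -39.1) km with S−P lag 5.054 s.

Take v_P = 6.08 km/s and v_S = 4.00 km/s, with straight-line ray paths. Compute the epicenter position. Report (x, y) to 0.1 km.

Distance from S−P lag: d = Δt · v_P v_S / (v_P − v_S) = Δt · (6.08·4.00)/(6.08−4.00) ≈ 11.6923·Δt.
So d_Receiver 1 = 95.49, d_Receiver 2 = 95.92, d_Receiver 3 = 59.09 km.
Circle about each station: (x − 31.4)² + (y − 52.4)² = 95.49²; (x + 41.9)² + (y − 30.1)² = 95.92²; (x + 38.2)² + (y + 39.1)² = 59.09².
Subtracting the Receiver 1 equation from the Receiver 2 and Receiver 3 equations removes the quadratic terms:
-146.6 x − 44.6 y = -1152.41
-139.2 x − 183.0 y = 4883.04
Solving the 2×2 system: x ≈ 20.8, y ≈ -42.5 km.

x ≈ 20.8 km, y ≈ -42.5 km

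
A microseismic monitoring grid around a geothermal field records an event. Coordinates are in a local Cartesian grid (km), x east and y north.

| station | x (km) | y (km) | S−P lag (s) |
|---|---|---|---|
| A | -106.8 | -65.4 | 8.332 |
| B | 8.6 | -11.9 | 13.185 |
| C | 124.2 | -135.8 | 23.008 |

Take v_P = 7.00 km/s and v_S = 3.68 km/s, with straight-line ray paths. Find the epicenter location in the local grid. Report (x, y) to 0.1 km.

(-49.8, -95.9)

Distance from S−P lag: d = Δt · v_P v_S / (v_P − v_S) = Δt · (7.00·3.68)/(7.00−3.68) ≈ 7.7590·Δt.
So d_A = 64.65, d_B = 102.30, d_C = 178.52 km.
Circle about each station: (x + 106.8)² + (y + 65.4)² = 64.65²; (x − 8.6)² + (y + 11.9)² = 102.30²; (x − 124.2)² + (y + 135.8)² = 178.52².
Subtracting pairs of circle equations eliminates x²+y² and gives linear equations (the radical axes):
230.8 x + 107.0 y = -21753.50
462.0 x − 140.8 y = -9505.89
Solving the 2×2 system: x ≈ -49.8, y ≈ -95.9 km.
Check against A (with the unrounded x, y): √((x + 106.8)²+(y + 65.4)²) = 64.64 ≈ 64.65 km. ✓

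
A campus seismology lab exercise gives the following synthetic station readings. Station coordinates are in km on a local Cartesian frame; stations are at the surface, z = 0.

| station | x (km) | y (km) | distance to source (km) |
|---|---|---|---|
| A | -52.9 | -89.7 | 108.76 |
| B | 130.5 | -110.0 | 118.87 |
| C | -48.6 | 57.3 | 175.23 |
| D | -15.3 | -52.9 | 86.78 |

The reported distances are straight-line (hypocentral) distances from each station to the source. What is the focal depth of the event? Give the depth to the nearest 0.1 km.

Each station gives a sphere (x−x_i)² + (y−y_i)² + z² = d_i² (stations at z=0).
Subtracting the A sphere from B and C: z² cancels, leaving linear equations in x and y:
366.8 x − 40.6 y = 15984.41
8.6 x + 294.0 y = -24076.07
Solving: x ≈ 34.402, y ≈ -82.898 km (keep extra digits for the depth step; rounded: 34.4, -82.9).
Then from the A sphere: z² = 108.76² − (x + 52.9)² − (y + 89.7)² with x = 34.402, y = -82.898, so z ≈ 64.505 ≈ 64.5 km.

z ≈ 64.5 km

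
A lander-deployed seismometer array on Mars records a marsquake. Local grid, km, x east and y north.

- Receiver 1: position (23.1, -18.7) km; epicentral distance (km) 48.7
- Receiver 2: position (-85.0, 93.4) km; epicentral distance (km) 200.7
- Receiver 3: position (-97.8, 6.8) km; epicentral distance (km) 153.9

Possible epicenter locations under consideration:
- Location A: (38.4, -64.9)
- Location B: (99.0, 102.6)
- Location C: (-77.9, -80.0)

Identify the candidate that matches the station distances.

For each candidate, compare |candidate − station| to the reported distance:
Location A: residuals Receiver 1 0.0, Receiver 2 0.0, Receiver 3 0.0 → max 0.0 km
Location B: residuals Receiver 1 94.4, Receiver 2 16.5, Receiver 3 65.0 → max 94.4 km
Location C: residuals Receiver 1 69.4, Receiver 2 27.2, Receiver 3 64.8 → max 69.4 km
Only Location A has all residuals ≈ 0.

Location A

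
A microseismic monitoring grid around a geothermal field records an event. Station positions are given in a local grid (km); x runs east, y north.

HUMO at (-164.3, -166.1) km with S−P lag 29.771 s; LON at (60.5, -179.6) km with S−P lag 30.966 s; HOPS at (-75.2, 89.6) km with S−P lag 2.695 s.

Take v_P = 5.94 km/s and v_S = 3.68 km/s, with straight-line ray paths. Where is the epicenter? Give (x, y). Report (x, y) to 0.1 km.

Distance from S−P lag: d = Δt · v_P v_S / (v_P − v_S) = Δt · (5.94·3.68)/(5.94−3.68) ≈ 9.6722·Δt.
So d_HUMO = 287.95, d_LON = 299.51, d_HOPS = 26.07 km.
Circle about each station: (x + 164.3)² + (y + 166.1)² = 287.95²; (x − 60.5)² + (y + 179.6)² = 299.51²; (x + 75.2)² + (y − 89.6)² = 26.07².
Subtracting the HUMO equation from the LON and HOPS equations removes the quadratic terms:
449.6 x − 27.0 y = -25458.33
178.2 x + 511.4 y = 41335.06
Solving the 2×2 system: x ≈ -50.7, y ≈ 98.5 km.

-50.7 km east, 98.5 km north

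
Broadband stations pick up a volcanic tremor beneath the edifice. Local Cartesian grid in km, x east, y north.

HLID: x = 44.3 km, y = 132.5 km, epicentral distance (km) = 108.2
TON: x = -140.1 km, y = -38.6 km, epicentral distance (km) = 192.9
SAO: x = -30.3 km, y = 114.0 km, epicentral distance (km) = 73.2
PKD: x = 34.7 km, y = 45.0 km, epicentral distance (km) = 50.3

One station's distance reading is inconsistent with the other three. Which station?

Solve using three stations at a time. Using HLID, SAO, PKD (subtract circle equations pairwise → linear system) gives (x, y) ≈ (-15.5, 42.3).
Distances from that point to each station vs reported:
  HLID: calculated 108.2 vs reported 108.2 → residual 0.0 km
  TON: calculated 148.6 vs reported 192.9 → residual 44.3 km
  SAO: calculated 73.2 vs reported 73.2 → residual 0.0 km
  PKD: calculated 50.3 vs reported 50.3 → residual 0.0 km
HLID, SAO, PKD are mutually consistent (residuals ≈ 0); TON is off by 44.3 km.

TON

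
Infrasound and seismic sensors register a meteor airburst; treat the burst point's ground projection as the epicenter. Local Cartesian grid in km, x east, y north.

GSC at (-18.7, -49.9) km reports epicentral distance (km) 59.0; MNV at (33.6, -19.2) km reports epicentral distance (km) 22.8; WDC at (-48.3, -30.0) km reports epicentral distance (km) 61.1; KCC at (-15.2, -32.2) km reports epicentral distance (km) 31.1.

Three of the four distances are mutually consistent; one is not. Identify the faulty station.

GSC

Solve using three stations at a time. Using MNV, WDC, KCC (subtract circle equations pairwise → linear system) gives (x, y) ≈ (11.1, -15.5).
Distances from that point to each station vs reported:
  GSC: calculated 45.5 vs reported 59.0 → residual 13.5 km
  MNV: calculated 22.8 vs reported 22.8 → residual 0.0 km
  WDC: calculated 61.1 vs reported 61.1 → residual 0.0 km
  KCC: calculated 31.1 vs reported 31.1 → residual 0.0 km
MNV, WDC, KCC are mutually consistent (residuals ≈ 0); GSC is off by 13.5 km.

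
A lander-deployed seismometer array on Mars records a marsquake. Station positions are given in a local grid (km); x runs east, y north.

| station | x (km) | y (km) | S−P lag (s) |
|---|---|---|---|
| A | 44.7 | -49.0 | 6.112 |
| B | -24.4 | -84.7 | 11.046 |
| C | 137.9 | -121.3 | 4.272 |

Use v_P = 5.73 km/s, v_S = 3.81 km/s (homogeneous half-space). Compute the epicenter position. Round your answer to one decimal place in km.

Distance from S−P lag: d = Δt · v_P v_S / (v_P − v_S) = Δt · (5.73·3.81)/(5.73−3.81) ≈ 11.3705·Δt.
So d_A = 69.50, d_B = 125.60, d_C = 48.57 km.
Circle about each station: (x − 44.7)² + (y + 49.0)² = 69.50²; (x + 24.4)² + (y + 84.7)² = 125.60²; (x − 137.9)² + (y + 121.3)² = 48.57².
Subtracting the A equation from the B and C equations removes the quadratic terms:
-138.2 x − 71.4 y = -7574.75
186.4 x − 144.6 y = 31802.22
Solving the 2×2 system: x ≈ 101.1, y ≈ -89.6 km.
Check against A (with the unrounded x, y): √((x − 44.7)²+(y + 49.0)²) = 69.50 ≈ 69.50 km. ✓

x ≈ 101.1 km, y ≈ -89.6 km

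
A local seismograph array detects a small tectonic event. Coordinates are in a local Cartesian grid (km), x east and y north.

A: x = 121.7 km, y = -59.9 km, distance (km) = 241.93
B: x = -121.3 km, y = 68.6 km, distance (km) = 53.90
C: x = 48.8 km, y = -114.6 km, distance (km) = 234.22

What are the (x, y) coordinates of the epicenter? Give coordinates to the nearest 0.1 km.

-70.6 km east, 86.9 km north

Circle about each station: (x − 121.7)² + (y + 59.9)² = 241.93²; (x + 121.3)² + (y − 68.6)² = 53.90²; (x − 48.8)² + (y + 114.6)² = 234.22².
Subtracting pairs of circle equations eliminates x²+y² and gives linear equations (the radical axes):
-486.0 x + 257.0 y = 56645.66
-145.8 x − 109.4 y = 786.82
Solving the 2×2 system: x ≈ -70.6, y ≈ 86.9 km.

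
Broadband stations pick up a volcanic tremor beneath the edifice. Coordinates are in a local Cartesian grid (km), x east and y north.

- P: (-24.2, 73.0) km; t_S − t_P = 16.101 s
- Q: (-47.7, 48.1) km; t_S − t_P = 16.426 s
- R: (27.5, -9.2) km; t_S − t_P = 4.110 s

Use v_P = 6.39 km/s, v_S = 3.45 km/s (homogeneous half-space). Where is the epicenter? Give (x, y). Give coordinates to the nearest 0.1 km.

(57.6, -15.8)

Distance from S−P lag: d = Δt · v_P v_S / (v_P − v_S) = Δt · (6.39·3.45)/(6.39−3.45) ≈ 7.4985·Δt.
So d_P = 120.73, d_Q = 123.17, d_R = 30.82 km.
Circle about each station: (x + 24.2)² + (y − 73.0)² = 120.73²; (x + 47.7)² + (y − 48.1)² = 123.17²; (x − 27.5)² + (y + 9.2)² = 30.82².
Subtracting pairs of circle equations eliminates x²+y² and gives linear equations (the radical axes):
-47.0 x − 49.8 y = -1920.86
103.4 x − 164.4 y = 8552.11
Solving the 2×2 system: x ≈ 57.6, y ≈ -15.8 km.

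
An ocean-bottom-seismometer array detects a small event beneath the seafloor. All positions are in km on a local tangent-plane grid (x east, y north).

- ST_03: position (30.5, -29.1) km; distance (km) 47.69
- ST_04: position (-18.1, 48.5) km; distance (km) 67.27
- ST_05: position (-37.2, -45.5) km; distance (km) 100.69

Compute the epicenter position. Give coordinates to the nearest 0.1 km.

Circle about each station: (x − 30.5)² + (y + 29.1)² = 47.69²; (x + 18.1)² + (y − 48.5)² = 67.27²; (x + 37.2)² + (y + 45.5)² = 100.69².
Subtracting pairs of circle equations eliminates x²+y² and gives linear equations (the radical axes):
-97.2 x + 155.2 y = -1348.12
-135.4 x − 32.8 y = -6187.11
Solving the 2×2 system: x ≈ 41.5, y ≈ 17.3 km.

x ≈ 41.5 km, y ≈ 17.3 km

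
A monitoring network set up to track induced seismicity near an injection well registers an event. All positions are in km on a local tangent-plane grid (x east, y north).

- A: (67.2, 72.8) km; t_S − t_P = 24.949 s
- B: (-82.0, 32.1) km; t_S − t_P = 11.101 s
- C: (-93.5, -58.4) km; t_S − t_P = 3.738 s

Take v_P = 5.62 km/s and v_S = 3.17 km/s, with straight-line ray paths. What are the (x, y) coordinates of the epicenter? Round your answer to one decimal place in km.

Distance from S−P lag: d = Δt · v_P v_S / (v_P − v_S) = Δt · (5.62·3.17)/(5.62−3.17) ≈ 7.2716·Δt.
So d_A = 181.42, d_B = 80.72, d_C = 27.18 km.
Circle about each station: (x − 67.2)² + (y − 72.8)² = 181.42²; (x + 82.0)² + (y − 32.1)² = 80.72²; (x + 93.5)² + (y + 58.4)² = 27.18².
Subtracting the A equation from the B and C equations removes the quadratic terms:
-298.4 x − 81.4 y = 24336.23
-321.4 x − 262.4 y = 34511.59
Solving the 2×2 system: x ≈ -68.6, y ≈ -47.5 km.

-68.6 km east, -47.5 km north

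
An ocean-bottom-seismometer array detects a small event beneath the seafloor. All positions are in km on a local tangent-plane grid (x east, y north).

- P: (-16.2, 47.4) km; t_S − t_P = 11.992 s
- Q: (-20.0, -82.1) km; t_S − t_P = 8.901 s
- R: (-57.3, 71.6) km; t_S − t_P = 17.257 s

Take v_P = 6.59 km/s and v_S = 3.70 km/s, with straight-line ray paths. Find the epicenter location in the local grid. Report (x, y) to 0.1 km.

39.9 km east, -36.8 km north

Distance from S−P lag: d = Δt · v_P v_S / (v_P − v_S) = Δt · (6.59·3.70)/(6.59−3.70) ≈ 8.4370·Δt.
So d_P = 101.18, d_Q = 75.10, d_R = 145.60 km.
Circle about each station: (x + 16.2)² + (y − 47.4)² = 101.18²; (x + 20.0)² + (y + 82.1)² = 75.10²; (x + 57.3)² + (y − 71.6)² = 145.60².
Subtracting pairs of circle equations eliminates x²+y² and gives linear equations (the radical axes):
-7.6 x − 259.0 y = 9228.59
-82.2 x + 48.4 y = -5061.32
Solving the 2×2 system: x ≈ 39.9, y ≈ -36.8 km.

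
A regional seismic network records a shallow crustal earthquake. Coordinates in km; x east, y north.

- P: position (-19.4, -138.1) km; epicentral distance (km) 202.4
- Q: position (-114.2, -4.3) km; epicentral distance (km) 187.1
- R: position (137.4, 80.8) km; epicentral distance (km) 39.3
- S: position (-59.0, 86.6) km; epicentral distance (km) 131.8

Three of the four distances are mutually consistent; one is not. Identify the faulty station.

Solve using three stations at a time. Using P, Q, S (subtract circle equations pairwise → linear system) gives (x, y) ≈ (66.2, 45.3).
Distances from that point to each station vs reported:
  P: calculated 202.4 vs reported 202.4 → residual 0.0 km
  Q: calculated 187.1 vs reported 187.1 → residual 0.0 km
  R: calculated 79.5 vs reported 39.3 → residual 40.2 km
  S: calculated 131.9 vs reported 131.8 → residual 0.1 km
P, Q, S are mutually consistent (residuals ≈ 0); R is off by 40.2 km.

R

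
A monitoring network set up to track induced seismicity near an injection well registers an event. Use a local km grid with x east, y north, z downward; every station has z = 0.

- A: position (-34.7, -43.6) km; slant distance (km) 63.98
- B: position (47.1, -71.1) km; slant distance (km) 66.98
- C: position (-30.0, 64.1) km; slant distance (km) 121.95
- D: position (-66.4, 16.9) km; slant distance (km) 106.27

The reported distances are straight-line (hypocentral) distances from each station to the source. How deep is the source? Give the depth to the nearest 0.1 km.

46.6 km

Each station gives a sphere (x−x_i)² + (y−y_i)² + z² = d_i² (stations at z=0).
Subtracting the A sphere from B and C: z² cancels, leaving linear equations in x and y:
163.6 x − 55.0 y = 3775.69
9.4 x + 215.4 y = -8874.60
Solving: x ≈ 9.094, y ≈ -41.597 km (keep extra digits for the depth step; rounded: 9.1, -41.6).
Then from the A sphere: z² = 63.98² − (x + 34.7)² − (y + 43.6)² with x = 9.094, y = -41.597, so z ≈ 46.600 ≈ 46.6 km.
Check against D (with the unrounded solution): distance 106.27 ≈ 106.27 km. ✓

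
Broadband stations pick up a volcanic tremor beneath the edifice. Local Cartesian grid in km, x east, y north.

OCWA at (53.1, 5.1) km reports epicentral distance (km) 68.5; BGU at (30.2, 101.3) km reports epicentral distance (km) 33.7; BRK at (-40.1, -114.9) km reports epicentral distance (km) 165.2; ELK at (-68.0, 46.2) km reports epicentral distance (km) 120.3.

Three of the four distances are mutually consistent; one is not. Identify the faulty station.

BRK

Solve using three stations at a time. Using OCWA, BGU, ELK (subtract circle equations pairwise → linear system) gives (x, y) ≈ (49.2, 73.5).
Distances from that point to each station vs reported:
  OCWA: calculated 68.5 vs reported 68.5 → residual 0.0 km
  BGU: calculated 33.7 vs reported 33.7 → residual 0.0 km
  BRK: calculated 208.5 vs reported 165.2 → residual 43.3 km
  ELK: calculated 120.3 vs reported 120.3 → residual 0.0 km
OCWA, BGU, ELK are mutually consistent (residuals ≈ 0); BRK is off by 43.3 km.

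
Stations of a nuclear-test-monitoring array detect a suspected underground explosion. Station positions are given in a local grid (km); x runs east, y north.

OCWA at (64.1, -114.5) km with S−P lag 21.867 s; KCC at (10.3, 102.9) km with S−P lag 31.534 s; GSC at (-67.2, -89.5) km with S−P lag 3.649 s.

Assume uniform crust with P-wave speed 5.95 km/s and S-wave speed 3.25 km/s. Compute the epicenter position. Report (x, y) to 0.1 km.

-91.7 km east, -98.6 km north

Distance from S−P lag: d = Δt · v_P v_S / (v_P − v_S) = Δt · (5.95·3.25)/(5.95−3.25) ≈ 7.1620·Δt.
So d_OCWA = 156.61, d_KCC = 225.85, d_GSC = 26.13 km.
Circle about each station: (x − 64.1)² + (y + 114.5)² = 156.61²; (x − 10.3)² + (y − 102.9)² = 225.85²; (x + 67.2)² + (y + 89.5)² = 26.13².
Subtracting pairs of circle equations eliminates x²+y² and gives linear equations (the radical axes):
-107.6 x + 434.8 y = -33006.09
-262.6 x + 50.0 y = 19150.95
Solving the 2×2 system: x ≈ -91.7, y ≈ -98.6 km.
Check against OCWA (with the unrounded x, y): √((x − 64.1)²+(y + 114.5)²) = 156.61 ≈ 156.61 km. ✓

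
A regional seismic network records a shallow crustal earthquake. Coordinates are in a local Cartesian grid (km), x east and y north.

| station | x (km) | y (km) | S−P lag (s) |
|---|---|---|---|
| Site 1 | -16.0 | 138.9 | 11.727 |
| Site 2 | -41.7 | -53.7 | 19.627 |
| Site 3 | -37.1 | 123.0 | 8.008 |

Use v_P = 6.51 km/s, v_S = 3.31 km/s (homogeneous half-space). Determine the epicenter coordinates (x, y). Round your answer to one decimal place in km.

Distance from S−P lag: d = Δt · v_P v_S / (v_P − v_S) = Δt · (6.51·3.31)/(6.51−3.31) ≈ 6.7338·Δt.
So d_Site 1 = 78.97, d_Site 2 = 132.16, d_Site 3 = 53.92 km.
Circle about each station: (x + 16.0)² + (y − 138.9)² = 78.97²; (x + 41.7)² + (y + 53.7)² = 132.16²; (x + 37.1)² + (y − 123.0)² = 53.92².
Subtracting pairs of circle equations eliminates x²+y² and gives linear equations (the radical axes):
-51.4 x − 385.2 y = -26156.63
-42.2 x − 31.8 y = 285.09
Solving the 2×2 system: x ≈ -64.4, y ≈ 76.5 km.

x ≈ -64.4 km, y ≈ 76.5 km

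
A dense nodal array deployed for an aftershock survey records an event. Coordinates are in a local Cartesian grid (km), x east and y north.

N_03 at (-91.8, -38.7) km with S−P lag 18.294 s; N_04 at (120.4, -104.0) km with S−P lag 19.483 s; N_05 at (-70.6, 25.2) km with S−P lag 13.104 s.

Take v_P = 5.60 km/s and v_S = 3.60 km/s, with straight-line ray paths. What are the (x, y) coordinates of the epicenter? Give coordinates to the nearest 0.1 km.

Distance from S−P lag: d = Δt · v_P v_S / (v_P − v_S) = Δt · (5.60·3.60)/(5.60−3.60) ≈ 10.0800·Δt.
So d_N_03 = 184.40, d_N_04 = 196.39, d_N_05 = 132.09 km.
Circle about each station: (x + 91.8)² + (y + 38.7)² = 184.40²; (x − 120.4)² + (y + 104.0)² = 196.39²; (x + 70.6)² + (y − 25.2)² = 132.09².
Subtracting pairs of circle equations eliminates x²+y² and gives linear equations (the radical axes):
424.4 x − 130.6 y = 10821.56
42.4 x + 127.8 y = 12250.06
Solving the 2×2 system: x ≈ 49.9, y ≈ 79.3 km.

x ≈ 49.9 km, y ≈ 79.3 km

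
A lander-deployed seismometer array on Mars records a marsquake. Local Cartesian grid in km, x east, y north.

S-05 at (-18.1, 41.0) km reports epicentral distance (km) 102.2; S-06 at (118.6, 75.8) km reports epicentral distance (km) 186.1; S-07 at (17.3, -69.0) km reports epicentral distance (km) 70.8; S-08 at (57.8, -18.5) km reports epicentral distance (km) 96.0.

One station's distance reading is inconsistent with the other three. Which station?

S-05

Solve using three stations at a time. Using S-06, S-07, S-08 (subtract circle equations pairwise → linear system) gives (x, y) ≈ (-38.2, -24.6).
Distances from that point to each station vs reported:
  S-05: calculated 68.6 vs reported 102.2 → residual 33.6 km
  S-06: calculated 186.2 vs reported 186.1 → residual 0.1 km
  S-07: calculated 71.0 vs reported 70.8 → residual 0.2 km
  S-08: calculated 96.2 vs reported 96.0 → residual 0.2 km
S-06, S-07, S-08 are mutually consistent (residuals ≈ 0); S-05 is off by 33.6 km.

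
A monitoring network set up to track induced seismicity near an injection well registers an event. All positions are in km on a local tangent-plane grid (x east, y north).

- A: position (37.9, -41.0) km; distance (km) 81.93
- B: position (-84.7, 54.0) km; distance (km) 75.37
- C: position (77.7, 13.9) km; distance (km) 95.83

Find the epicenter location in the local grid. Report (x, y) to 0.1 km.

Circle about each station: (x − 37.9)² + (y + 41.0)² = 81.93²; (x + 84.7)² + (y − 54.0)² = 75.37²; (x − 77.7)² + (y − 13.9)² = 95.83².
Subtracting pairs of circle equations eliminates x²+y² and gives linear equations (the radical axes):
-245.2 x + 190.0 y = 8004.57
79.6 x + 109.8 y = 642.23
Solving the 2×2 system: x ≈ -18.0, y ≈ 18.9 km.
Check against A (with the unrounded x, y): √((x − 37.9)²+(y + 41.0)²) = 81.93 ≈ 81.93 km. ✓

(-18.0, 18.9)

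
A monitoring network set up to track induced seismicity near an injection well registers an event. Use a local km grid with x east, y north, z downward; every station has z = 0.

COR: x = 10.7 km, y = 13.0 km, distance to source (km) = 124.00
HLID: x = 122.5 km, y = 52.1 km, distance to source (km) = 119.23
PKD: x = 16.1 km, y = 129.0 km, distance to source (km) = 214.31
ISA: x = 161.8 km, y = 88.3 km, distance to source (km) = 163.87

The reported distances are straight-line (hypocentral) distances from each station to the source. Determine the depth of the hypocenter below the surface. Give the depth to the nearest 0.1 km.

15.1 km

Each station gives a sphere (x−x_i)² + (y−y_i)² + z² = d_i² (stations at z=0).
Subtracting the COR sphere from HLID and PKD: z² cancels, leaving linear equations in x and y:
223.6 x + 78.2 y = 18597.38
10.8 x + 232.0 y = -13936.06
Solving: x ≈ 105.905, y ≈ -64.999 km (keep extra digits for the depth step; rounded: 105.9, -65.0).
Then from the COR sphere: z² = 124.00² − (x − 10.7)² − (y − 13.0)² with x = 105.905, y = -64.999, so z ≈ 15.105 ≈ 15.1 km.
Check against ISA (with the unrounded solution): distance 163.87 ≈ 163.87 km. ✓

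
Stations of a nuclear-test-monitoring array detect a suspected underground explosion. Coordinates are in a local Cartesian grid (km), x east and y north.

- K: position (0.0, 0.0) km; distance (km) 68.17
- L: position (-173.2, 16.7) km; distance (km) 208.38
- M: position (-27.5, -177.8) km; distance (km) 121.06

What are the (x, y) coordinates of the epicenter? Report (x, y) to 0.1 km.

18.2 km east, -65.7 km north

Circle about each station: x² + y² = 68.17²; (x + 173.2)² + (y − 16.7)² = 208.38²; (x + 27.5)² + (y + 177.8)² = 121.06².
Subtracting the K equation from the L and M equations removes the quadratic terms:
-346.4 x + 33.4 y = -8497.95
-55.0 x − 355.6 y = 22360.72
Solving the 2×2 system: x ≈ 18.2, y ≈ -65.7 km.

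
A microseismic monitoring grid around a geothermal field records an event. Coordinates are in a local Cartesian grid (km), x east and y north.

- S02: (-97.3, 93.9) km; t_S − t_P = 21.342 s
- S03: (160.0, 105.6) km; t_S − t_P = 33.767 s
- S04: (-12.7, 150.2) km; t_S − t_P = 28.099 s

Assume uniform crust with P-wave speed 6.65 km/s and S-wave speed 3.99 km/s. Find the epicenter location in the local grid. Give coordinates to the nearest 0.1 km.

(-91.1, -118.9)

Distance from S−P lag: d = Δt · v_P v_S / (v_P − v_S) = Δt · (6.65·3.99)/(6.65−3.99) ≈ 9.9750·Δt.
So d_S02 = 212.89, d_S03 = 336.83, d_S04 = 280.29 km.
Circle about each station: (x + 97.3)² + (y − 93.9)² = 212.89²; (x − 160.0)² + (y − 105.6)² = 336.83²; (x + 12.7)² + (y − 150.2)² = 280.29².
Subtracting the S02 equation from the S03 and S04 equations removes the quadratic terms:
514.6 x + 23.4 y = -49665.44
169.2 x + 112.6 y = -28803.50
Solving the 2×2 system: x ≈ -91.1, y ≈ -118.9 km.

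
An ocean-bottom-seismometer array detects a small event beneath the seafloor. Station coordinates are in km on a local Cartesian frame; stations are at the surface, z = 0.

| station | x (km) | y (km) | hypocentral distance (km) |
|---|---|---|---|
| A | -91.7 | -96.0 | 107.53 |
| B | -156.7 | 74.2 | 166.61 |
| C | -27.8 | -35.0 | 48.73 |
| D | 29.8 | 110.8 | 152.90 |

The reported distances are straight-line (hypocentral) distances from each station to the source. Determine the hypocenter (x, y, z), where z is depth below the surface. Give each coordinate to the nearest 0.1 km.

(-29.2, -22.2, 47.0)

Each station gives a sphere (x−x_i)² + (y−y_i)² + z² = d_i² (stations at z=0).
Subtracting the A sphere from B and C: z² cancels, leaving linear equations in x and y:
-130.0 x + 340.4 y = -3760.55
127.8 x + 122.0 y = -6438.96
Solving: x ≈ -29.194, y ≈ -22.197 km (keep extra digits for the depth step; rounded: -29.2, -22.2).
Then from the A sphere: z² = 107.53² − (x + 91.7)² − (y + 96.0)² with x = -29.194, y = -22.197, so z ≈ 46.998 ≈ 47.0 km.
Check against D (with the unrounded solution): distance 152.90 ≈ 152.90 km. ✓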